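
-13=-13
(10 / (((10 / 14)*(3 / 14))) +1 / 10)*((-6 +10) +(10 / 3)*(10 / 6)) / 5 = 84409 / 675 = 125.05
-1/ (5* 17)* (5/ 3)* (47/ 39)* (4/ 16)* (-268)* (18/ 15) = 6298/ 3315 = 1.90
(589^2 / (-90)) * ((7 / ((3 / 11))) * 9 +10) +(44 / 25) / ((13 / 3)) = -5434515089 / 5850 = -928976.94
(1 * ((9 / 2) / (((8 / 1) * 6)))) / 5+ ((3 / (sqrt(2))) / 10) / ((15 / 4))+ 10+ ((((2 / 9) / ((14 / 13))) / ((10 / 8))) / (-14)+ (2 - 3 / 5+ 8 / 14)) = sqrt(2) / 25+ 169039 / 14112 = 12.03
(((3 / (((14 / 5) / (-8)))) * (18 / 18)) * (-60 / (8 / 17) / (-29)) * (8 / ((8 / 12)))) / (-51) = 1800 / 203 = 8.87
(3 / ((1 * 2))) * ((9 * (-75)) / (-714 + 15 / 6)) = 2025 / 1423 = 1.42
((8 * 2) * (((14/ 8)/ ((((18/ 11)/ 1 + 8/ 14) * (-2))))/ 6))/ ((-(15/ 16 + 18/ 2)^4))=17661952/ 162977885055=0.00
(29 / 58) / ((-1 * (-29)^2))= -1 / 1682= -0.00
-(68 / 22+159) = -1783 / 11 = -162.09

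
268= 268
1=1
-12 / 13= -0.92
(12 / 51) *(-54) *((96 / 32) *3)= -1944 / 17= -114.35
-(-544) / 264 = 68 / 33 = 2.06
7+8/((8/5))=12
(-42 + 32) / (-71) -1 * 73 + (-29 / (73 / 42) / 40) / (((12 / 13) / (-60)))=-948409 / 20732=-45.75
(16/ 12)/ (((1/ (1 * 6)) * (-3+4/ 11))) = -88/ 29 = -3.03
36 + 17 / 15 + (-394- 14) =-5563 / 15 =-370.87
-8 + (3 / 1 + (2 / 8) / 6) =-119 / 24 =-4.96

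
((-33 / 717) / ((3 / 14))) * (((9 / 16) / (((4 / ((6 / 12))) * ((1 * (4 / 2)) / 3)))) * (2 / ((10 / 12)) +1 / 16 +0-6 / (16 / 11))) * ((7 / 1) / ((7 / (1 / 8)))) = 92169 / 19578880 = 0.00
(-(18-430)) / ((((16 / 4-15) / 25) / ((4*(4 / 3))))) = -164800 / 33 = -4993.94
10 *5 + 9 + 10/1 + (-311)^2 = 96790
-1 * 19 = -19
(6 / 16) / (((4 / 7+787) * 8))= 21 / 352832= 0.00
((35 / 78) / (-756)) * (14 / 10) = -7 / 8424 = -0.00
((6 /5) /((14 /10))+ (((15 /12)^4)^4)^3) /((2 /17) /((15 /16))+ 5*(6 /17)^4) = 31156846461927668851131252759590944690665 /141098385359603529992393543680786432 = 220816.46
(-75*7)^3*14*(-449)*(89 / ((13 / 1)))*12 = 971456905125000 / 13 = 74727454240384.62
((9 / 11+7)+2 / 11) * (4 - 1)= 24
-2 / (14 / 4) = -4 / 7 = -0.57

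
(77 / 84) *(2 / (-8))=-11 / 48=-0.23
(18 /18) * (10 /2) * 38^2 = 7220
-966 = -966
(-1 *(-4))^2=16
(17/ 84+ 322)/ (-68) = -27065/ 5712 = -4.74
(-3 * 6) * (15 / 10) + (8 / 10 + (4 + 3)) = -96 / 5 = -19.20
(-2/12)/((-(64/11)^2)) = 121/24576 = 0.00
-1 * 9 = -9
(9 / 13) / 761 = 9 / 9893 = 0.00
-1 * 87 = -87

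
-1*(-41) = 41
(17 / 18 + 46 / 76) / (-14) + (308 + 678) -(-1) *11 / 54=3541060 / 3591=986.09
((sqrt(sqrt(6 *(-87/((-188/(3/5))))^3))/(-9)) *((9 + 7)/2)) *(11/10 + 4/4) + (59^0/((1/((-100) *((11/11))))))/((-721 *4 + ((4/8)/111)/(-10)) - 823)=-7 *174^(3/4) *235^(1/4)/1175 + 222000/8229541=-1.09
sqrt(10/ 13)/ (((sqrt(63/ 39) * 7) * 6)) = 0.02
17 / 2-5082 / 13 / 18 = -1031 / 78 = -13.22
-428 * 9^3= -312012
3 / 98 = 0.03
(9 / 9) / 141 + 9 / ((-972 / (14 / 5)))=-239 / 12690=-0.02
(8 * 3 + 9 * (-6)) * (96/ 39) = -960/ 13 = -73.85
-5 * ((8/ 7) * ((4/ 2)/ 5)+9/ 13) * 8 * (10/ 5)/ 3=-8368/ 273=-30.65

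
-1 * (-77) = 77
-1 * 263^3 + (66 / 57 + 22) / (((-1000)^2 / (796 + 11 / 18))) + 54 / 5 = -155536779352271 / 8550000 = -18191436.18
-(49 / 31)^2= -2401 / 961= -2.50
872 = 872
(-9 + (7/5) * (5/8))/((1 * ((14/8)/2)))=-65/7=-9.29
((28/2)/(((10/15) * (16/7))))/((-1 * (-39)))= 49/208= 0.24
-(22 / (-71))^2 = -484 / 5041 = -0.10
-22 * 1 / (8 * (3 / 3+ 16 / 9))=-99 / 100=-0.99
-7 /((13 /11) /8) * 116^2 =-8288896 /13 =-637607.38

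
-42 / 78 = -7 / 13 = -0.54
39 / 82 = 0.48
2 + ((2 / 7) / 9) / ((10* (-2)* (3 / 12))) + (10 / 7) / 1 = 154 / 45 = 3.42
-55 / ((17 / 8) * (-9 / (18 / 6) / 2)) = 880 / 51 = 17.25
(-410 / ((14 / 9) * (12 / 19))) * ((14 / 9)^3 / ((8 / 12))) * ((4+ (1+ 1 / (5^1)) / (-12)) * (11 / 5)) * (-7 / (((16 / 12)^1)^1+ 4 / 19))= 65997659 / 720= 91663.42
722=722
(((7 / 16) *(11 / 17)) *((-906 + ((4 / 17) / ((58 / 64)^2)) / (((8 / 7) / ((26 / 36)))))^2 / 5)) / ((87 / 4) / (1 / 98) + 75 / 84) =21.79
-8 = -8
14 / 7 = 2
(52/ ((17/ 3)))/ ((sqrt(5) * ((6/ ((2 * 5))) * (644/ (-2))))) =-26 * sqrt(5)/ 2737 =-0.02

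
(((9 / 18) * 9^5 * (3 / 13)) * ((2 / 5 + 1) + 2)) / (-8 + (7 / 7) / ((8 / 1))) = -1338444 / 455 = -2941.64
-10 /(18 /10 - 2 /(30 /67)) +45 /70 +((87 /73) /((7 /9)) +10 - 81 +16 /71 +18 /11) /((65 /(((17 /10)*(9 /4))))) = 215052459 /518818300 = 0.41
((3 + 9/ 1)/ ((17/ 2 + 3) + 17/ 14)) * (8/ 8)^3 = 84/ 89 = 0.94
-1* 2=-2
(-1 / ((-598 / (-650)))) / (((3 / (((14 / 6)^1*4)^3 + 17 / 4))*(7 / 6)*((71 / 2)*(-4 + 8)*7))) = -2206675 / 8641836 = -0.26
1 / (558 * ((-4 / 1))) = -1 / 2232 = -0.00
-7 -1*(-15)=8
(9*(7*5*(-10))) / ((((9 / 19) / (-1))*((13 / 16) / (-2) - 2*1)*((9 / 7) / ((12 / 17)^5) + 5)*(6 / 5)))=-4902912000 / 26262907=-186.69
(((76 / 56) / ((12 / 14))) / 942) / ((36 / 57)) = 361 / 135648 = 0.00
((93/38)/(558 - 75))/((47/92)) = 62/6251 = 0.01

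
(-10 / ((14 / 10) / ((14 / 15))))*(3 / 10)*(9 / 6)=-3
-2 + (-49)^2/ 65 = 2271/ 65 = 34.94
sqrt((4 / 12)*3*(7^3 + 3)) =sqrt(346) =18.60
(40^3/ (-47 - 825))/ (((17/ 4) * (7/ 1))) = -32000/ 12971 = -2.47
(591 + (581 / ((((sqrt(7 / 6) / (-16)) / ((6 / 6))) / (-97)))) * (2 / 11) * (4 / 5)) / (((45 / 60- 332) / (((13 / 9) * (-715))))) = 1464892 / 795 + 696636928 * sqrt(42) / 11925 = 380435.78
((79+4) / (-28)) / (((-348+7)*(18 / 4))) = 83 / 42966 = 0.00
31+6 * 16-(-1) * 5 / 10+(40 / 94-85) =4035 / 94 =42.93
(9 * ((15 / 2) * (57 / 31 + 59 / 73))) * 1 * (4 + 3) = 1250.67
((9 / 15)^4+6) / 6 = 1277 / 1250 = 1.02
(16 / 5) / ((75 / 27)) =144 / 125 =1.15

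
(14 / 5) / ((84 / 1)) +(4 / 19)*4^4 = 30739 / 570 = 53.93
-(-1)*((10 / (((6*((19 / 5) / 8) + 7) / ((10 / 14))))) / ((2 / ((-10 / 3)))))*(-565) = 2825000 / 4137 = 682.86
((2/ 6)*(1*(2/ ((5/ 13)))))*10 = 52/ 3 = 17.33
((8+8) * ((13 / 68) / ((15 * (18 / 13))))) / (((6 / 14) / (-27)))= -2366 / 255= -9.28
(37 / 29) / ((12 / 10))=185 / 174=1.06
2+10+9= 21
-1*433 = -433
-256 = -256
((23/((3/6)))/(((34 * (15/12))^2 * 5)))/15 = 184/541875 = 0.00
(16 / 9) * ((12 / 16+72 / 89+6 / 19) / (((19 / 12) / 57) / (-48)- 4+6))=1.67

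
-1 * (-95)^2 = -9025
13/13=1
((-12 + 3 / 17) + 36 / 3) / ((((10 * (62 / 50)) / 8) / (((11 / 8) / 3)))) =55 / 1054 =0.05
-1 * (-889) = 889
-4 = -4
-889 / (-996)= 889 / 996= 0.89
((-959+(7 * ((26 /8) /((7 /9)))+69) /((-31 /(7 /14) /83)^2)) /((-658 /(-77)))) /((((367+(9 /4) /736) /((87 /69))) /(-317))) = 4869358425844 /48801001319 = 99.78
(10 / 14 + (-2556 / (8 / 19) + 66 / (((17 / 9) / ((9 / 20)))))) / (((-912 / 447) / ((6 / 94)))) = 189.40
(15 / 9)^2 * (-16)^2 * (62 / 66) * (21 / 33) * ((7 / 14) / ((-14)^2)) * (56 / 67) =198400 / 218889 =0.91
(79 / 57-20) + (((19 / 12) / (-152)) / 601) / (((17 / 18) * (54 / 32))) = -32520730 / 1747107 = -18.61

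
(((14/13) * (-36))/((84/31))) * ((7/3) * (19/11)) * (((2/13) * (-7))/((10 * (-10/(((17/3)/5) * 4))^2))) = 66726632/52284375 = 1.28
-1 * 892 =-892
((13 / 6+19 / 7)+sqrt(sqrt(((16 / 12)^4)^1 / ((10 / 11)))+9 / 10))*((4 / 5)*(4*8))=64*sqrt(810+160*sqrt(110)) / 75+2624 / 21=167.52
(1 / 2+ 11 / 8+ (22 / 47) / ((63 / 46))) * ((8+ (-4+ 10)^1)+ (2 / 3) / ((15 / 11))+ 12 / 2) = 24207571 / 532980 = 45.42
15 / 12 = 5 / 4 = 1.25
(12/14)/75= 2/175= 0.01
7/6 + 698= 4195/6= 699.17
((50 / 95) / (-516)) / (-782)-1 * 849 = -3254526031 / 3833364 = -849.00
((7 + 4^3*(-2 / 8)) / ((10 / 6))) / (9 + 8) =-27 / 85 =-0.32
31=31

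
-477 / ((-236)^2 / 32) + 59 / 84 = 125243 / 292404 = 0.43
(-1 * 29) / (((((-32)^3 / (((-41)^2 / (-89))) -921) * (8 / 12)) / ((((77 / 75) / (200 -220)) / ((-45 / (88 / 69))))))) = -41290403 / 531013606875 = -0.00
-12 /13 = -0.92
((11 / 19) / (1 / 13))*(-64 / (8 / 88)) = -100672 / 19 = -5298.53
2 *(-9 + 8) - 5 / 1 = -7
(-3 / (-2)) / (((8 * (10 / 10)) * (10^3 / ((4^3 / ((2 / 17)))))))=51 / 500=0.10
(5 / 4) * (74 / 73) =185 / 146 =1.27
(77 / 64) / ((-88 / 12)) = -21 / 128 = -0.16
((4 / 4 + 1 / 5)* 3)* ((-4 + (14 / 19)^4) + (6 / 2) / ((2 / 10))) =40.66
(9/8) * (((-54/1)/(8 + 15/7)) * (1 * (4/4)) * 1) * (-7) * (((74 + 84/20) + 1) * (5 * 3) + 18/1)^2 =4329492363/71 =60978765.68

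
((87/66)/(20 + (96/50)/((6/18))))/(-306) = -725/4335408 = -0.00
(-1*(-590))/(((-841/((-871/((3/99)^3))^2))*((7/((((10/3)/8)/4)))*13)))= -786798167528.21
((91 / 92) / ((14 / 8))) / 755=0.00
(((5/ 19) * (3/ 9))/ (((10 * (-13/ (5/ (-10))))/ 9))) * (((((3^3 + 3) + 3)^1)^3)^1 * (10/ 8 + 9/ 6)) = 1185921/ 3952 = 300.08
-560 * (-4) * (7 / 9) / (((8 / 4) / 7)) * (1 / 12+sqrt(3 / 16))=13720 / 27+13720 * sqrt(3) / 9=3148.56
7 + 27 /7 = 76 /7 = 10.86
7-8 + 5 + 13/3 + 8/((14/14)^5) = 49/3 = 16.33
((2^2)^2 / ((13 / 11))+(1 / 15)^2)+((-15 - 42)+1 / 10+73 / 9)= -206189 / 5850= -35.25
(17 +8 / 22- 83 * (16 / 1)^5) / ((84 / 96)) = -7658797576 / 77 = -99464903.58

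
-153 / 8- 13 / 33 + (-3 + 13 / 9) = -16691 / 792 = -21.07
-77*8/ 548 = -154/ 137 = -1.12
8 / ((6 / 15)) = 20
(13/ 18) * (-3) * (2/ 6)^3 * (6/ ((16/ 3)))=-13/ 144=-0.09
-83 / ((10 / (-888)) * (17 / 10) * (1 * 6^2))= 6142 / 51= 120.43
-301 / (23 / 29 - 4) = 8729 / 93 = 93.86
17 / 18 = 0.94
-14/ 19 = -0.74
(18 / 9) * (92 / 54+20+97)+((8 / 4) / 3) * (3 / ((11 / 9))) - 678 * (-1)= 272362 / 297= 917.04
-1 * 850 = -850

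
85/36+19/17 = 2129/612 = 3.48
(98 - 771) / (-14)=673 / 14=48.07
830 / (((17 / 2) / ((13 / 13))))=1660 / 17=97.65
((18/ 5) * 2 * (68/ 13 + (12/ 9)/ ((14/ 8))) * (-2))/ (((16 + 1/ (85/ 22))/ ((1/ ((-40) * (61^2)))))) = 41718/ 1169901005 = 0.00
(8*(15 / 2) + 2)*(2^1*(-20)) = -2480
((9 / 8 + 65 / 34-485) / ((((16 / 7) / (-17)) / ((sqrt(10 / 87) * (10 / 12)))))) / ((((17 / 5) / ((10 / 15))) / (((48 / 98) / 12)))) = 182075 * sqrt(870) / 662592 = 8.11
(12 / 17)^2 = 144 / 289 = 0.50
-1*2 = -2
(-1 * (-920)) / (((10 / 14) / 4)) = 5152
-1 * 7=-7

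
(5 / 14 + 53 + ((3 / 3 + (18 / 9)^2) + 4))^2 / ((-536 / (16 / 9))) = -12.90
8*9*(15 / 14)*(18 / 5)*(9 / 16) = 2187 / 14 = 156.21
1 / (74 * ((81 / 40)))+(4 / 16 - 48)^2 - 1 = 109285925 / 47952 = 2279.07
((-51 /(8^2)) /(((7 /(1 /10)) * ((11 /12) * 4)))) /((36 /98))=-119 /14080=-0.01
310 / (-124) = -5 / 2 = -2.50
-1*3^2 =-9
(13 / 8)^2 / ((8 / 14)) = 1183 / 256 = 4.62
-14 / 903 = -2 / 129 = -0.02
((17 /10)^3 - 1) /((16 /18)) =35217 /8000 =4.40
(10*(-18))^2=32400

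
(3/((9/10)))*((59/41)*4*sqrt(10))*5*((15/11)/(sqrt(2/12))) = 118000*sqrt(15)/451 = 1013.33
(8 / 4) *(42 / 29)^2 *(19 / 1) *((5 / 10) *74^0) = 33516 / 841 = 39.85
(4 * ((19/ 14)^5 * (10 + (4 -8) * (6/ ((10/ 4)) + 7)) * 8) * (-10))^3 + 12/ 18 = 957530277015780397089008558/ 14242684529829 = 67229620582439.22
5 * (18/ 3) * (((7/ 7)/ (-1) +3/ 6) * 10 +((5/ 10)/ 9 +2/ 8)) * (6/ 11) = -845/ 11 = -76.82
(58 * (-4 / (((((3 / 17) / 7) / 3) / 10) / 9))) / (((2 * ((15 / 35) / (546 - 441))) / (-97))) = 29524685400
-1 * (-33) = 33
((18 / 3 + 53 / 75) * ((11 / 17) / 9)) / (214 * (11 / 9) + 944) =5533 / 13833750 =0.00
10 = 10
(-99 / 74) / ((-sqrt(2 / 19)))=99 * sqrt(38) / 148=4.12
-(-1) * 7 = 7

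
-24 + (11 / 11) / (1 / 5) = -19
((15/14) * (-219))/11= -3285/154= -21.33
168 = 168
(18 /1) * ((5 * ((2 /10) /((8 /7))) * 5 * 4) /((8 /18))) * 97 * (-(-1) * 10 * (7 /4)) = 9624825 /8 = 1203103.12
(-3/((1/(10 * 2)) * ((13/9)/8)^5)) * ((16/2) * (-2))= 1857520926720/371293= 5002843.92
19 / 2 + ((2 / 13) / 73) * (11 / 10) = 90177 / 9490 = 9.50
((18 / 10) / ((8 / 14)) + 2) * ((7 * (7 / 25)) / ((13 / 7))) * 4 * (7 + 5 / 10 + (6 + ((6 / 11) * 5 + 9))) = 3921519 / 7150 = 548.46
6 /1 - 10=-4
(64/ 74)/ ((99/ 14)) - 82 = -299918/ 3663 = -81.88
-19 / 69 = -0.28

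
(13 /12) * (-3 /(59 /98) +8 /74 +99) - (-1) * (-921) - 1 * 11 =-21743497 /26196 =-830.03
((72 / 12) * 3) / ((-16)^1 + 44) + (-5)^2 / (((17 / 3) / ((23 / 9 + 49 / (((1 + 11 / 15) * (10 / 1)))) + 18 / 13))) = 566159 / 18564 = 30.50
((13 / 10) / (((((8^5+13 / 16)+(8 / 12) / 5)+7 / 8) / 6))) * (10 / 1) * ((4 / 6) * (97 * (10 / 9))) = 4035200 / 23594271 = 0.17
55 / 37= 1.49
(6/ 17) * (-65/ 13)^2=150/ 17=8.82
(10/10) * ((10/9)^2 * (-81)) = -100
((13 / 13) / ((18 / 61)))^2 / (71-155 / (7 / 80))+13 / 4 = 3126953 / 964143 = 3.24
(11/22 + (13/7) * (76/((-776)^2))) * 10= 2635755/526904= 5.00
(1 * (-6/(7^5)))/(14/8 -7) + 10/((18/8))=4706032/1058841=4.44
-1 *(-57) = 57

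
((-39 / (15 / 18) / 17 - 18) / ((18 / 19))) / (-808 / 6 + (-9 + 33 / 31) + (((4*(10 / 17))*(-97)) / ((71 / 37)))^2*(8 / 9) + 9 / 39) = -578752461378 / 328463268714655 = -0.00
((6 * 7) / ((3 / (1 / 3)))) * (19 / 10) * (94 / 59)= 12502 / 885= 14.13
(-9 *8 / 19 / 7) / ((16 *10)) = -9 / 2660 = -0.00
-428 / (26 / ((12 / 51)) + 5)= -856 / 231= -3.71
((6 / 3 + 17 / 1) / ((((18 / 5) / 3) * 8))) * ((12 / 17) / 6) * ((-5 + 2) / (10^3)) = -19 / 27200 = -0.00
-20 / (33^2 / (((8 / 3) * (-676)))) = 108160 / 3267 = 33.11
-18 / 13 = -1.38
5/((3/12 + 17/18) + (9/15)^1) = 900/323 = 2.79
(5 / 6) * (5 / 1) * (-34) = -425 / 3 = -141.67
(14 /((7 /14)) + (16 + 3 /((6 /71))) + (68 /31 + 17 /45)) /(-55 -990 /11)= -228979 /404550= -0.57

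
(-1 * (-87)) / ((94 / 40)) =1740 / 47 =37.02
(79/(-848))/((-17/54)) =2133/7208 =0.30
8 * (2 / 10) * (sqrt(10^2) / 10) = 8 / 5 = 1.60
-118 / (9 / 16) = -1888 / 9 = -209.78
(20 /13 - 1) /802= 7 /10426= 0.00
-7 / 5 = -1.40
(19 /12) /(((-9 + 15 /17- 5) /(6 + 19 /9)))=-23579 /24084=-0.98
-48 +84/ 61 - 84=-7968/ 61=-130.62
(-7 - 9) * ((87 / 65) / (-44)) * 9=3132 / 715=4.38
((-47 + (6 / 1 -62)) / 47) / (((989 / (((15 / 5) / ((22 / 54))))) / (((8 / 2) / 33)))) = -11124 / 5624443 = -0.00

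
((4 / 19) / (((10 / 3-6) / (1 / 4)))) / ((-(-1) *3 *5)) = -1 / 760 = -0.00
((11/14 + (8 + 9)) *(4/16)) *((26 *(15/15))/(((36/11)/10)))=59345/168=353.24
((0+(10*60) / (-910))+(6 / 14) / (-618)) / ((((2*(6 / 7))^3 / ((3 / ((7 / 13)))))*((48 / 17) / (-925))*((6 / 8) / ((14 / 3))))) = 9533705825 / 6407424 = 1487.92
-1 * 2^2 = -4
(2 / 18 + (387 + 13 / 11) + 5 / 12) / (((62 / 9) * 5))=153929 / 13640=11.29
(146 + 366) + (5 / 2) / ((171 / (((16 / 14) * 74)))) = 614344 / 1197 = 513.24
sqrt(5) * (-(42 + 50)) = -92 * sqrt(5) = -205.72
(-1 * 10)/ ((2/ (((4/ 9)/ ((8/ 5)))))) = -25/ 18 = -1.39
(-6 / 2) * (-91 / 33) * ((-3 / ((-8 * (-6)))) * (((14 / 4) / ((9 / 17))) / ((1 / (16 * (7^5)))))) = -182003003 / 198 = -919207.09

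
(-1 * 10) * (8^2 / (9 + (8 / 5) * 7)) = -3200 / 101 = -31.68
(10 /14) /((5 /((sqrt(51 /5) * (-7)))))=-sqrt(255) /5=-3.19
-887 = -887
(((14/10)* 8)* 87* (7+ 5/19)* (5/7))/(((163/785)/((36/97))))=2714316480/300409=9035.40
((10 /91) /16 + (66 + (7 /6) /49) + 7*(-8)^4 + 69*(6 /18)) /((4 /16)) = 62814091 /546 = 115044.12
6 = 6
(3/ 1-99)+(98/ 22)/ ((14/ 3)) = -2091/ 22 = -95.05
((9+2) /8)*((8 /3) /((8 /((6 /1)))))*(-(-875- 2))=9647 /4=2411.75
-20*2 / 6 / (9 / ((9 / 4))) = -1.67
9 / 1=9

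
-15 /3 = -5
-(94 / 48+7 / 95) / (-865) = 4633 / 1972200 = 0.00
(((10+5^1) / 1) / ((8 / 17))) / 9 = 85 / 24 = 3.54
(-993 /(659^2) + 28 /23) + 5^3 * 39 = 48705894154 /9988463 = 4876.22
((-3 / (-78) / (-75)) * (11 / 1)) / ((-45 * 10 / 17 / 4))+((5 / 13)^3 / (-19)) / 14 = 6297023 / 9861783750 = 0.00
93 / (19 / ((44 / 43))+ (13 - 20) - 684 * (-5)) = 4092 / 150989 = 0.03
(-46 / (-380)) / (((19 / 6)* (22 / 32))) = 0.06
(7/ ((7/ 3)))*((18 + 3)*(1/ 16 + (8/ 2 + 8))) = 12159/ 16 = 759.94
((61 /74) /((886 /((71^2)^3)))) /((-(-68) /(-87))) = -152484192.99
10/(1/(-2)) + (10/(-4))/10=-81/4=-20.25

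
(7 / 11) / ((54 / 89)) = 623 / 594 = 1.05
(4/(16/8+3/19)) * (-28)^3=-1668352/41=-40691.51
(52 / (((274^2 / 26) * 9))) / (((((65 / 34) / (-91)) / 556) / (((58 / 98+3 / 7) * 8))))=-511164160 / 1182447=-432.29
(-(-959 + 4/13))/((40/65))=12463/8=1557.88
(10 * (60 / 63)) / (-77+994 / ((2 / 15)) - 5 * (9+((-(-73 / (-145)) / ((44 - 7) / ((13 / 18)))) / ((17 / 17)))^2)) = 124343532000 / 95740161312173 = 0.00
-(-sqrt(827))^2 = -827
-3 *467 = -1401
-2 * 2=-4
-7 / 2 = -3.50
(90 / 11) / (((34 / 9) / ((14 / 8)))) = 2835 / 748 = 3.79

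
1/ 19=0.05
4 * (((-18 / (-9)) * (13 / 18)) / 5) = 52 / 45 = 1.16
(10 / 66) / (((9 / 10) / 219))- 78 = -4072 / 99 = -41.13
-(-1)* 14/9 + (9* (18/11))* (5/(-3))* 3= -7136/99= -72.08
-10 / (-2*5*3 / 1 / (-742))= -742 / 3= -247.33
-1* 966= -966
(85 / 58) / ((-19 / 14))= -595 / 551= -1.08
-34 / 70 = -17 / 35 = -0.49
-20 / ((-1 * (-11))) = -20 / 11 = -1.82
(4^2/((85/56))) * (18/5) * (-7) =-112896/425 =-265.64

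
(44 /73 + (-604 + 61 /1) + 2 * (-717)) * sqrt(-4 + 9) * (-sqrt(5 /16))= 721385 /292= 2470.50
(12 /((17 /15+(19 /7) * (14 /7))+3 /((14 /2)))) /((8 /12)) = 945 /367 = 2.57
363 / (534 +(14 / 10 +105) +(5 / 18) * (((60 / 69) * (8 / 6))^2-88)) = 0.59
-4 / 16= -1 / 4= -0.25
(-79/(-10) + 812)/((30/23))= 628.59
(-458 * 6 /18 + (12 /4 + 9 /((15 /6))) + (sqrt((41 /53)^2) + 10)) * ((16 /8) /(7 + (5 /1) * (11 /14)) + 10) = -167575364 /121635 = -1377.69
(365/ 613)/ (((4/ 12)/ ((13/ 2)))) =11.61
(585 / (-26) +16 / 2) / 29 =-1 / 2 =-0.50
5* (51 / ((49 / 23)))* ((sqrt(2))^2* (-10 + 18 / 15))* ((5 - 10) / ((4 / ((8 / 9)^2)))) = 2752640 / 1323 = 2080.60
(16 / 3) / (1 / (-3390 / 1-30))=-18240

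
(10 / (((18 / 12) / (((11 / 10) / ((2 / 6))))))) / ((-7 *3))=-22 / 21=-1.05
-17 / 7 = -2.43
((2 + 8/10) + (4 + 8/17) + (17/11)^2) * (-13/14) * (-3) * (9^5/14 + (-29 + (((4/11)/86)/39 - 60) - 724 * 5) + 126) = 17080.35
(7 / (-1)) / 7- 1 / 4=-5 / 4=-1.25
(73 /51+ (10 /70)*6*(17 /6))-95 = -32537 /357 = -91.14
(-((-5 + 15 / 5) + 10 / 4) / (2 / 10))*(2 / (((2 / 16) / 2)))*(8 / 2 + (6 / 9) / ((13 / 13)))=-1120 / 3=-373.33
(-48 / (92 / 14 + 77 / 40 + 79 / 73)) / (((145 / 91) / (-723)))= 12910165632 / 5677823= 2273.79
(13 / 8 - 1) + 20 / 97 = 645 / 776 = 0.83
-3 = -3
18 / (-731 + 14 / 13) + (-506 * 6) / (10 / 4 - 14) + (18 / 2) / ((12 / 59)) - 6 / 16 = 307.85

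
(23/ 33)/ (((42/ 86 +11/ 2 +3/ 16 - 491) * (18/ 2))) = -15824/ 99067023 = -0.00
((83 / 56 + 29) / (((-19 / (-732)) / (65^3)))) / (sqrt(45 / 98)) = 5719175475 * sqrt(10) / 38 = 475937390.50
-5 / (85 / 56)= -56 / 17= -3.29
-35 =-35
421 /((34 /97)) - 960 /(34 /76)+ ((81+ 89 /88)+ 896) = 49693 /1496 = 33.22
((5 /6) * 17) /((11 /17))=1445 /66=21.89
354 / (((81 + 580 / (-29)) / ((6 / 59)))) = 36 / 61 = 0.59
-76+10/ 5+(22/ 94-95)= -7932/ 47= -168.77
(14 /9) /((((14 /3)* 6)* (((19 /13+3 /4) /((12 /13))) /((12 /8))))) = 4 /115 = 0.03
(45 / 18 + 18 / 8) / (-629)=-19 / 2516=-0.01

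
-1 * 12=-12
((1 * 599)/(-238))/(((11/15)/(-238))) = 8985/11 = 816.82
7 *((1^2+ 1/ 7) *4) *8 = 256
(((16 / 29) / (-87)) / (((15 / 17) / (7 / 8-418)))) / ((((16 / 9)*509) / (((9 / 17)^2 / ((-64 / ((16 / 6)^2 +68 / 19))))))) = -13725081 / 88490423680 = -0.00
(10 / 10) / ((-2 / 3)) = -3 / 2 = -1.50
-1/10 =-0.10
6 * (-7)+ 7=-35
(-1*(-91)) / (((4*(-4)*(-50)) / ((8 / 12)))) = 91 / 1200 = 0.08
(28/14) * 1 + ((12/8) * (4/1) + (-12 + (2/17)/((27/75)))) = -562/153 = -3.67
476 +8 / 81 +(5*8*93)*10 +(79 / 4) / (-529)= 6457526225 / 171396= 37676.06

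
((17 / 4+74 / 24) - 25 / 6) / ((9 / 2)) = 19 / 27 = 0.70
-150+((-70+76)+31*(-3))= -237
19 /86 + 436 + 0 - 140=25475 /86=296.22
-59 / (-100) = 59 / 100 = 0.59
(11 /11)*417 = 417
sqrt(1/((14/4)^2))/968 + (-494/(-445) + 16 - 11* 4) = -26.89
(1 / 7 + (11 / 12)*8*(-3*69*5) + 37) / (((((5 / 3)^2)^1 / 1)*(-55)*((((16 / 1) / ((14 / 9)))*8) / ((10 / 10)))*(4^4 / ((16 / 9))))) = 5287 / 1267200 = 0.00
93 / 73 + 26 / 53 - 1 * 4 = -8649 / 3869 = -2.24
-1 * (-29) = 29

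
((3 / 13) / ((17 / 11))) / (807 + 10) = 33 / 180557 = 0.00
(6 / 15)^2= 4 / 25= 0.16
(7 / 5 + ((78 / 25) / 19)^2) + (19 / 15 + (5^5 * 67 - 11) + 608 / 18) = 425213832256 / 2030625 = 209400.47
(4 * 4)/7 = 16/7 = 2.29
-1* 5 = -5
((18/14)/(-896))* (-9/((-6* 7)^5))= -1/10119696384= -0.00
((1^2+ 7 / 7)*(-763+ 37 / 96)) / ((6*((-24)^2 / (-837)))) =2269541 / 6144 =369.39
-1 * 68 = -68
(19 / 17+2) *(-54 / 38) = -1431 / 323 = -4.43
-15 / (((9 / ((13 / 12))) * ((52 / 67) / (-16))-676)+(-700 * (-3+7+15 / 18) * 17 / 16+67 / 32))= 96480 / 27458857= 0.00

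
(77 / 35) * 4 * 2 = 88 / 5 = 17.60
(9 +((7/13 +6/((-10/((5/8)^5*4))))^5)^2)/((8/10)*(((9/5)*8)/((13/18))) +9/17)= 717736097602027504219632225076492298052153926642893625/1314267796501892509148084168762438351587997258304454656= 0.55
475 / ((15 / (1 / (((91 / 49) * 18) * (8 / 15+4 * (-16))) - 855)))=-861635275 / 31824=-27075.01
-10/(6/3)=-5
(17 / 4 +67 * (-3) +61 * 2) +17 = -231 / 4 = -57.75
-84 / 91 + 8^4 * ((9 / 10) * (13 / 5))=3114708 / 325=9583.72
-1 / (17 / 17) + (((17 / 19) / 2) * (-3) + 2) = -0.34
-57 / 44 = -1.30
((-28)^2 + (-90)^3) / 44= -182054 / 11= -16550.36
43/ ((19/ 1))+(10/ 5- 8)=-71/ 19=-3.74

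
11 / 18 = 0.61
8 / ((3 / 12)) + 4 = 36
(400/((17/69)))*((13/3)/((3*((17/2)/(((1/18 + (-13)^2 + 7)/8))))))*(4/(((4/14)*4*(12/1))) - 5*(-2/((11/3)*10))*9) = 17173999375/1029996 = 16673.85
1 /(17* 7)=1 /119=0.01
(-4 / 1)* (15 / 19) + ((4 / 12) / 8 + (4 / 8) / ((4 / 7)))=-511 / 228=-2.24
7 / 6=1.17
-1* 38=-38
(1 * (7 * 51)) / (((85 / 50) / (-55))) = -11550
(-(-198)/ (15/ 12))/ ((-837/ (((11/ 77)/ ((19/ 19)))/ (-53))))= 88/ 172515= 0.00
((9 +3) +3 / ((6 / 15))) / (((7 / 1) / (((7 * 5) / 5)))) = 19.50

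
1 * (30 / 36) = 5 / 6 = 0.83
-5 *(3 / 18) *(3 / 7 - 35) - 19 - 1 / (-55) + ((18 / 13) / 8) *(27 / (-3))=496697 / 60060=8.27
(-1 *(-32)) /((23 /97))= 3104 /23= 134.96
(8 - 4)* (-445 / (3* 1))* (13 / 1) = -23140 / 3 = -7713.33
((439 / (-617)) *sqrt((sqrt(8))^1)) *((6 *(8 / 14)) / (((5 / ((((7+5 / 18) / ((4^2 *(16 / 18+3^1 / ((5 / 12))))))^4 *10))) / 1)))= -242410247473125 *2^(3 / 4) / 4968996253145759744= -0.00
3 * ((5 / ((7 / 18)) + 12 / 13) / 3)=1254 / 91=13.78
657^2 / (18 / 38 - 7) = -8201331 / 124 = -66139.77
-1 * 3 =-3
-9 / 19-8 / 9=-233 / 171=-1.36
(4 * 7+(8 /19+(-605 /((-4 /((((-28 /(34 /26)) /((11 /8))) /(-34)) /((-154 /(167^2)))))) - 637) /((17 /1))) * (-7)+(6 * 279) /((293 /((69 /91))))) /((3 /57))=13582882838103 /130995319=103689.83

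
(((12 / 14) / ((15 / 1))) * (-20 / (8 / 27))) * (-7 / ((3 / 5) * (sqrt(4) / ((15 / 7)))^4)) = 2278125 / 38416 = 59.30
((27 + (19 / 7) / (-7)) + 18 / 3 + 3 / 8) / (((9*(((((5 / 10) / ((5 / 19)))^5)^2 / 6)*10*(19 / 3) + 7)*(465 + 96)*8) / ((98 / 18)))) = 404093750000 / 588795491177107731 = 0.00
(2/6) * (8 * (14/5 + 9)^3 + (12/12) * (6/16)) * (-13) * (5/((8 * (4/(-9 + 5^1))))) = 35600.04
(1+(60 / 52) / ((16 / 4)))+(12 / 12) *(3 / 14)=547 / 364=1.50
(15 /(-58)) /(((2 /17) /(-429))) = 943.06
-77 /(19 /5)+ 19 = -24 /19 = -1.26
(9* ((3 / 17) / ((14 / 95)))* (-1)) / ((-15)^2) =-57 / 1190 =-0.05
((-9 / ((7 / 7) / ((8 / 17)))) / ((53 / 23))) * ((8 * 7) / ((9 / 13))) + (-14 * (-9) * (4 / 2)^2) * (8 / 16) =103.33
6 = 6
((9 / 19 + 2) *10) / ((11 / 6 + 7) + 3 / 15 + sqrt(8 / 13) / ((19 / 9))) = 943811700 / 344075413 -7614000 *sqrt(26) / 344075413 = 2.63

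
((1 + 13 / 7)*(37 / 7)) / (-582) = -370 / 14259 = -0.03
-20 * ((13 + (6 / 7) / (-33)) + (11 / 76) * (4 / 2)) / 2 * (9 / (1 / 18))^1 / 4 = -15717645 / 2926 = -5371.72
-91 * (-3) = 273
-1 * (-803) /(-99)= -8.11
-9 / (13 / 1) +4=43 / 13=3.31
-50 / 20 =-5 / 2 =-2.50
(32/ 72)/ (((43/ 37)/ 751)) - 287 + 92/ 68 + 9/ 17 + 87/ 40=1121453/ 263160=4.26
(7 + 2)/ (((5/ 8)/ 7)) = 504/ 5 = 100.80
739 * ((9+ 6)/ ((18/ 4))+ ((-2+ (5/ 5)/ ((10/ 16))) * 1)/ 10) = 182533/ 75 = 2433.77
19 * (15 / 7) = 285 / 7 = 40.71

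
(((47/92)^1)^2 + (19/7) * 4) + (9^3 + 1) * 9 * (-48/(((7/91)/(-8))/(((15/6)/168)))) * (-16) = -462661894873/59248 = -7808903.17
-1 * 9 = -9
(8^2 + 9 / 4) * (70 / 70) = 265 / 4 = 66.25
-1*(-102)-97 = 5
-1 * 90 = -90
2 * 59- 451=-333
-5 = -5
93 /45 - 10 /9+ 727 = 32758 /45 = 727.96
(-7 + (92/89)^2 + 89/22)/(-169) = 328657/29450278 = 0.01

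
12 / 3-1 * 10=-6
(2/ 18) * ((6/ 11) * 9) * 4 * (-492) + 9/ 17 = -200637/ 187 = -1072.93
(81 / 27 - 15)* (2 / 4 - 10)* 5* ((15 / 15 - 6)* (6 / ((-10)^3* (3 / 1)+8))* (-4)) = -4275 / 187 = -22.86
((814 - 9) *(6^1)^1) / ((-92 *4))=-105 / 8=-13.12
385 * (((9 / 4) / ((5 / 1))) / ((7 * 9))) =11 / 4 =2.75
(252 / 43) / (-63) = -4 / 43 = -0.09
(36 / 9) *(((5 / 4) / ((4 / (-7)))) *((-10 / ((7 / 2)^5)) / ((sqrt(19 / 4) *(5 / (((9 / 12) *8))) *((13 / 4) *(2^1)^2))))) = 960 *sqrt(19) / 593047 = 0.01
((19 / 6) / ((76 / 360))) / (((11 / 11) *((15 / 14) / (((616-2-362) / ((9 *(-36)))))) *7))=-14 / 9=-1.56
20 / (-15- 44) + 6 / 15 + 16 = 4738 / 295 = 16.06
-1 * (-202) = 202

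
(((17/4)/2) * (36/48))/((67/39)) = 1989/2144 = 0.93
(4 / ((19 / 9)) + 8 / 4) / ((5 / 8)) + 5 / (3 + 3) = 7.06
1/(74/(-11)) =-11/74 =-0.15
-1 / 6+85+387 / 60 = 5477 / 60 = 91.28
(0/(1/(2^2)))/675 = 0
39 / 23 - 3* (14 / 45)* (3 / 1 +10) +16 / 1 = 1919 / 345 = 5.56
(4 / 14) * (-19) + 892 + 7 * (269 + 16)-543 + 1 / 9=147337 / 63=2338.68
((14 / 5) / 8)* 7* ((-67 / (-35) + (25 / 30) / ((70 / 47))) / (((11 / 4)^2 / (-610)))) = -887306 / 1815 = -488.87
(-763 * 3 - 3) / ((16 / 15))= -8595 / 4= -2148.75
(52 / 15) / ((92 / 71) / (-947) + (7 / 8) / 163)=4559206496 / 5260365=866.71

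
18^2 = 324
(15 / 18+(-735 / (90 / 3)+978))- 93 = 861.33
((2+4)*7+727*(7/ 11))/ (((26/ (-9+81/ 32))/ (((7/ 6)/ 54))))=-2.71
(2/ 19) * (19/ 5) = 2/ 5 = 0.40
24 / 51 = 8 / 17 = 0.47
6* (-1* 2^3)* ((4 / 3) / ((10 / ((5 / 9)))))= -3.56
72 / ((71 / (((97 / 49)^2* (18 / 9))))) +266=46700182 / 170471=273.95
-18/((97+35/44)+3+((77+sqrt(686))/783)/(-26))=-363925709618328/2037815602261217 - 1241512272 * sqrt(14)/2037815602261217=-0.18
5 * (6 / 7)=30 / 7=4.29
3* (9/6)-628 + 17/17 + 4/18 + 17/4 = -22249/36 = -618.03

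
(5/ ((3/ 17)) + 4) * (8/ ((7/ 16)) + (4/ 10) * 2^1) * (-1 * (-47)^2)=-143134364/ 105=-1363184.42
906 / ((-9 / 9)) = -906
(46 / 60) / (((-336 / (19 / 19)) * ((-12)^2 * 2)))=-23 / 2903040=-0.00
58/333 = 0.17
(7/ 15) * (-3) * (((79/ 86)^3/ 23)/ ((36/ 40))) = -3451273/ 65831796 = -0.05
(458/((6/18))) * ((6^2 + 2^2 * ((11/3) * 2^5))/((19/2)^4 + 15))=11109248/130561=85.09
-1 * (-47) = 47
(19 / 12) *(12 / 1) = 19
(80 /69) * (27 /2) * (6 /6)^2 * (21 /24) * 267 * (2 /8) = 84105 /92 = 914.18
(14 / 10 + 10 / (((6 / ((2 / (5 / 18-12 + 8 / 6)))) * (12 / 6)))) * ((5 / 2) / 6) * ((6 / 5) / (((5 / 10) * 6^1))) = 1159 / 5610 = 0.21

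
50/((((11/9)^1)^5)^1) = 2952450/161051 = 18.33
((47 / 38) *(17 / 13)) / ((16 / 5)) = 3995 / 7904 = 0.51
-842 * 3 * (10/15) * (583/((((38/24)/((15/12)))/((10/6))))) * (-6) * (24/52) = 883594800/247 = 3577306.88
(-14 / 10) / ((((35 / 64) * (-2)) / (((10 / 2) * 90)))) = 576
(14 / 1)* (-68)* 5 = -4760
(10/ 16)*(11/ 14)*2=55/ 56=0.98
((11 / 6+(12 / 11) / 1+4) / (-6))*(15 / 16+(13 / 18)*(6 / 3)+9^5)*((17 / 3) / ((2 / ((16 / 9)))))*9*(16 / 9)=-132125813662 / 24057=-5492198.27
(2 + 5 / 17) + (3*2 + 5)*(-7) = -1270 / 17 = -74.71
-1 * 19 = -19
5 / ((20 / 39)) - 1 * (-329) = 1355 / 4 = 338.75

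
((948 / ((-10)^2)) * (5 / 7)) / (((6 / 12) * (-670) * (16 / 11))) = -2607 / 187600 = -0.01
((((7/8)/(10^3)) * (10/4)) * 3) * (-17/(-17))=0.01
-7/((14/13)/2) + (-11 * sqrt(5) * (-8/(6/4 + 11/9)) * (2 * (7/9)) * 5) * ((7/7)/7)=-13 + 1760 * sqrt(5)/49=67.32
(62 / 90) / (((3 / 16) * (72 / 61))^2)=461404 / 32805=14.07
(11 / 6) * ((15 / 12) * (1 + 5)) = 55 / 4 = 13.75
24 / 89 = 0.27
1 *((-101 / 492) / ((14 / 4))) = -101 / 1722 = -0.06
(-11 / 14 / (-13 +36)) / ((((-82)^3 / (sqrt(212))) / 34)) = 0.00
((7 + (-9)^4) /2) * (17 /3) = 55828 /3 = 18609.33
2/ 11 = 0.18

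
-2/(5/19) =-38/5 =-7.60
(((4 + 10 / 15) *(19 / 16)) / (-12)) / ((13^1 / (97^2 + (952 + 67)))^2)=-100436413 / 338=-297149.15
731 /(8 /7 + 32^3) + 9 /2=1037345 /229384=4.52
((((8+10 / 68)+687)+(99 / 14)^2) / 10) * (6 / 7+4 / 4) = 32277011 / 233240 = 138.39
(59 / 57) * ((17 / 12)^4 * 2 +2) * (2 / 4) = 6151163 / 1181952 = 5.20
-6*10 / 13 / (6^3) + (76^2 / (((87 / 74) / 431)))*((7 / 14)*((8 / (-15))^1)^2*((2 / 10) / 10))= 76635141629 / 12723750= 6023.00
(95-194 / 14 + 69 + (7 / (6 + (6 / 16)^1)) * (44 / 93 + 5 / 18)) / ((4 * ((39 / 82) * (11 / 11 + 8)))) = 616508923 / 69921306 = 8.82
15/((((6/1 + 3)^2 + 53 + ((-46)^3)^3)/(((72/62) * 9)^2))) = -787320/443112373162417021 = -0.00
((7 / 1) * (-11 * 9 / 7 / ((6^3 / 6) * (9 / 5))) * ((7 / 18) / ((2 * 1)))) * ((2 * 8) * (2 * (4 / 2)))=-1540 / 81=-19.01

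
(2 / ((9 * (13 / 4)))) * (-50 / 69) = -400 / 8073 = -0.05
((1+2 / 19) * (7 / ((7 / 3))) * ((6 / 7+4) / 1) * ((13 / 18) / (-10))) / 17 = -13 / 190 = -0.07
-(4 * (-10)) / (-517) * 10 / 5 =-80 / 517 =-0.15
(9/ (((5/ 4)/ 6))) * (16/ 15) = 1152/ 25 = 46.08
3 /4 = 0.75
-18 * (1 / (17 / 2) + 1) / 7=-342 / 119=-2.87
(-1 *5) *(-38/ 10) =19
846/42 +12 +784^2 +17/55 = 236655054/385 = 614688.45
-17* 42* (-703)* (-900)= -451747800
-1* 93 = -93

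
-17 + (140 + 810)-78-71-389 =395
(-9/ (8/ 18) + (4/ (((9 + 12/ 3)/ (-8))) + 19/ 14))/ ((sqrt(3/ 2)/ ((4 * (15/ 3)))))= -12955 * sqrt(6)/ 91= -348.72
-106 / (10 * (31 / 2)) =-106 / 155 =-0.68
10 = 10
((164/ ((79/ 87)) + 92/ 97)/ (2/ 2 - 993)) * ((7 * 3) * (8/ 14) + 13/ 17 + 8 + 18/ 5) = -90040867/ 20192005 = -4.46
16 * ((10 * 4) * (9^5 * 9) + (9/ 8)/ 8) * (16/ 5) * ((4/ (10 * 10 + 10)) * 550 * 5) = 108839117520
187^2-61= 34908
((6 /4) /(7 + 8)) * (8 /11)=0.07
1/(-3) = -1/3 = -0.33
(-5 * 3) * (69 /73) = -1035 /73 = -14.18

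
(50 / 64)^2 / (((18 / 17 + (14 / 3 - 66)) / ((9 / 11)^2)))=-0.01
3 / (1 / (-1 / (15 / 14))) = -14 / 5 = -2.80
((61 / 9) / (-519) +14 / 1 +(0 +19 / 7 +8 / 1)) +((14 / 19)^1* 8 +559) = 366282365 / 621243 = 589.60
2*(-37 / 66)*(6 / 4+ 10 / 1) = -851 / 66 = -12.89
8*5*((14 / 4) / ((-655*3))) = -28 / 393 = -0.07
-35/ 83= -0.42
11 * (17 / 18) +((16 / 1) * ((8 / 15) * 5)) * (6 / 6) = 955 / 18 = 53.06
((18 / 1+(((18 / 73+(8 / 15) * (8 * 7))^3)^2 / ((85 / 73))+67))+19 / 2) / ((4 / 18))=2570750099963836818173951177 / 892068619862812500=2881785148.28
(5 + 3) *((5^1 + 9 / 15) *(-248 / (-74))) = 27776 / 185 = 150.14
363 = 363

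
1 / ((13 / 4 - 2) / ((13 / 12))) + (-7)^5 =-252092 / 15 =-16806.13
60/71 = 0.85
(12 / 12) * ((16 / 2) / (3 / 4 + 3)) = 32 / 15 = 2.13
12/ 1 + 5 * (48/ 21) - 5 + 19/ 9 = 1294/ 63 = 20.54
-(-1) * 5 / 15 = 0.33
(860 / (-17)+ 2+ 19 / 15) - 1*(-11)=-9262 / 255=-36.32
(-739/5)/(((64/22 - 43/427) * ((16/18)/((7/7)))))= -10413249/175880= -59.21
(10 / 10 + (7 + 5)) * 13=169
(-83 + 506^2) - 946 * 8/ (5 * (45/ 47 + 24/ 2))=779021189/ 3045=255836.19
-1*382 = -382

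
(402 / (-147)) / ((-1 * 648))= 67 / 15876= 0.00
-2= -2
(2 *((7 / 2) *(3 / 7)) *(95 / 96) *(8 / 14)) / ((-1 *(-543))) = 0.00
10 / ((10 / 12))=12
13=13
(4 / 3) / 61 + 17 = 3115 / 183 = 17.02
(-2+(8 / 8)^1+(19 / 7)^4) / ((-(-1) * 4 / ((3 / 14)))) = 47970 / 16807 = 2.85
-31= -31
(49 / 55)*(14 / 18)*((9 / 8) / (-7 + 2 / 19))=-6517 / 57640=-0.11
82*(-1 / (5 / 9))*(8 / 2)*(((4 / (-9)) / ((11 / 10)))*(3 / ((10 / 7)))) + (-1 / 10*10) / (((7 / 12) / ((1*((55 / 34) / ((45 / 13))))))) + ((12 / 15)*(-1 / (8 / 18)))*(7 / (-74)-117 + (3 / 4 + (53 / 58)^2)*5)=696.65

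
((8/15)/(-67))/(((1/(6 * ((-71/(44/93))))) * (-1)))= -26412/3685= -7.17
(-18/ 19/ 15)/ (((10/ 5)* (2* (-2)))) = 3/ 380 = 0.01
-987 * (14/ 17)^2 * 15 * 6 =-17410680/ 289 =-60244.57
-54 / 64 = -27 / 32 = -0.84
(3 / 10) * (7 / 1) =21 / 10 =2.10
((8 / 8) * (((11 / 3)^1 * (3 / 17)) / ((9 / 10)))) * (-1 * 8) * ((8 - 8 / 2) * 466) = -1640320 / 153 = -10721.05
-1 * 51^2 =-2601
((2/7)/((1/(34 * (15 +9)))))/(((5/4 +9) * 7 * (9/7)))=2176/861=2.53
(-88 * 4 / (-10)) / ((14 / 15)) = 264 / 7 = 37.71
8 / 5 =1.60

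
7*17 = 119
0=0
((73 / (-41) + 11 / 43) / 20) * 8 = -5376 / 8815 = -0.61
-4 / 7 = -0.57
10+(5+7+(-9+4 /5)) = 69 /5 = 13.80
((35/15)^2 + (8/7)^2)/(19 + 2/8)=11908/33957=0.35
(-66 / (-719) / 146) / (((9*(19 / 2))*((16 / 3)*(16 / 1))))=11 / 127648384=0.00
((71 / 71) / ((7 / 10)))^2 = 100 / 49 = 2.04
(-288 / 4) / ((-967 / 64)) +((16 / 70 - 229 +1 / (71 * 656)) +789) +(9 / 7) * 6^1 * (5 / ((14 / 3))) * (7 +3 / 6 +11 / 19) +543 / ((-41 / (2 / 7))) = 131661110007233 / 209656507760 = 627.98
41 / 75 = 0.55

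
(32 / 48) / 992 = 1 / 1488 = 0.00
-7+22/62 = -6.65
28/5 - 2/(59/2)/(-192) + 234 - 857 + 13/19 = -165921121/269040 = -616.72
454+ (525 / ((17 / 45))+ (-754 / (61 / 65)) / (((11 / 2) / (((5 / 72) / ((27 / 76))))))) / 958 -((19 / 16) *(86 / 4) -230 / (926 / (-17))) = 8373640204824307 / 19671804418464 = 425.67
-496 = -496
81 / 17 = 4.76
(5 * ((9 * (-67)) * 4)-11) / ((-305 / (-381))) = -4599051 / 305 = -15078.86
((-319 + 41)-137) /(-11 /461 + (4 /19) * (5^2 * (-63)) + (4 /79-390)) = 57432763 /99857193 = 0.58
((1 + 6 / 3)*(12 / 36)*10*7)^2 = 4900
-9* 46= -414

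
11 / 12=0.92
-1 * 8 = -8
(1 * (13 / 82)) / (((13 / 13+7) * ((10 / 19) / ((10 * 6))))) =741 / 328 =2.26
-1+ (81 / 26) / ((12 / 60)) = 379 / 26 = 14.58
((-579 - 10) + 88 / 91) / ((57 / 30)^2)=-5351100 / 32851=-162.89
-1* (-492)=492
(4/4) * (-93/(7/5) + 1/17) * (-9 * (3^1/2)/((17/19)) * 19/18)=4276767/4046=1057.04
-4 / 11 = -0.36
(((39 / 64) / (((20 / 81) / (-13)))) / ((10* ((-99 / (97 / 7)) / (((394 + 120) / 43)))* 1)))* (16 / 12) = 37917009 / 5297600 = 7.16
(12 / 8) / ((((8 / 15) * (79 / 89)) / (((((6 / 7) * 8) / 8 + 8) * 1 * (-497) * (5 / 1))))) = -44075025 / 632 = -69738.96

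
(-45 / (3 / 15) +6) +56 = -163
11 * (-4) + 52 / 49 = -2104 / 49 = -42.94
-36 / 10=-18 / 5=-3.60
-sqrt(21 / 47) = -sqrt(987) / 47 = -0.67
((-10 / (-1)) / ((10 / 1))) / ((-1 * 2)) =-1 / 2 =-0.50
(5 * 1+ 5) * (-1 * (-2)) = 20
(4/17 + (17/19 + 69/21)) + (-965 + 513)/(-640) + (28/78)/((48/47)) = 5.47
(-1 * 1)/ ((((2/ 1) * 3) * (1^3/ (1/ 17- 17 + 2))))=2.49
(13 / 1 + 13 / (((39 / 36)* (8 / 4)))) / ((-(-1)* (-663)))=-19 / 663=-0.03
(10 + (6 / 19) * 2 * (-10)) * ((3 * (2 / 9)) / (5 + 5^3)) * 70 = 980 / 741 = 1.32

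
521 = 521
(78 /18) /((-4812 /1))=-13 /14436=-0.00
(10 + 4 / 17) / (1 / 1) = 174 / 17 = 10.24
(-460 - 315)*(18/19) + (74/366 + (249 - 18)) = -1748960/3477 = -503.01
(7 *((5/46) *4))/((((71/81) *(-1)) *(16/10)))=-2.17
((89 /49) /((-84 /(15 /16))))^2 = 198025 /481890304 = 0.00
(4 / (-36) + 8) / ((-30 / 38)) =-1349 / 135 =-9.99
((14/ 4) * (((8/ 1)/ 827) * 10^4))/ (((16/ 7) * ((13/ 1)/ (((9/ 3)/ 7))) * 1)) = 52500/ 10751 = 4.88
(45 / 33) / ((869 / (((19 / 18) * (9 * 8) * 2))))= 2280 / 9559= 0.24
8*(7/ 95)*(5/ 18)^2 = 70/ 1539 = 0.05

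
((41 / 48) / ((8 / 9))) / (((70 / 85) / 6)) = 6273 / 896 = 7.00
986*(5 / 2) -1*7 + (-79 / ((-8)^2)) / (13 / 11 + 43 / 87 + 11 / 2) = 1080264557 / 439520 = 2457.83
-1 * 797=-797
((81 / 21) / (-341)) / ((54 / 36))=-18 / 2387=-0.01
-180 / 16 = -45 / 4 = -11.25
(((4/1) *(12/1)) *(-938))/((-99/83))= 1245664/33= 37747.39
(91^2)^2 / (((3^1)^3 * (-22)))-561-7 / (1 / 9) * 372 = -82829179 / 594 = -139443.06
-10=-10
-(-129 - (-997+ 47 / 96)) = -83281 / 96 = -867.51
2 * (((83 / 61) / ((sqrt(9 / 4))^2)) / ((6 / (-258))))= -28552 / 549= -52.01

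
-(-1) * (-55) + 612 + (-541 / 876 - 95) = 404171 / 876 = 461.38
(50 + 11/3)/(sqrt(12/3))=161/6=26.83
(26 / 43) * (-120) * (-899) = 2804880 / 43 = 65229.77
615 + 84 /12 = 622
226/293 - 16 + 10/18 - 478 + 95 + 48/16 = -1040753/2637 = -394.67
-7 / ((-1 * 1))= 7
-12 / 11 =-1.09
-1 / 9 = -0.11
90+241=331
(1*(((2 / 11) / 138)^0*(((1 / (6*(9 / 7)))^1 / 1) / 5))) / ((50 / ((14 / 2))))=49 / 13500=0.00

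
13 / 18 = 0.72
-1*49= -49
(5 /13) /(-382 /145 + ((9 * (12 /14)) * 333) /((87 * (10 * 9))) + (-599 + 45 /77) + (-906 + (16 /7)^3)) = -2735425 /10631034427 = -0.00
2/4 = 1/2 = 0.50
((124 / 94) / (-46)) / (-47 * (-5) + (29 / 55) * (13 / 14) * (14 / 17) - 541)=28985 / 308877373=0.00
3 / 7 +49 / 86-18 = -10235 / 602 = -17.00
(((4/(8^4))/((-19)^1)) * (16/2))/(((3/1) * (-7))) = 1/51072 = 0.00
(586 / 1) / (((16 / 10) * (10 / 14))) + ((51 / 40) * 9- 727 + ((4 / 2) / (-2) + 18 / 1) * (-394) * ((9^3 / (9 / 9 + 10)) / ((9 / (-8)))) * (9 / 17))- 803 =91469779 / 440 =207885.86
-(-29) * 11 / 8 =39.88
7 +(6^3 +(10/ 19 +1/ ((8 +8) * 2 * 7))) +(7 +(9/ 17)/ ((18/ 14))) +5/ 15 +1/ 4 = 231.53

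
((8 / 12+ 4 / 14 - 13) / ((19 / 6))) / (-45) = 506 / 5985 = 0.08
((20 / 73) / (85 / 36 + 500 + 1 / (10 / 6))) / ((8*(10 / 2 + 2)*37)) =450 / 1711707431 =0.00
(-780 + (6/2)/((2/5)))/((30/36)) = -927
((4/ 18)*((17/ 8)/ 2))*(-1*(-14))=119/ 36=3.31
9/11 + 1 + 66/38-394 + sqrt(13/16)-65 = -95188/209 + sqrt(13)/4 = -454.54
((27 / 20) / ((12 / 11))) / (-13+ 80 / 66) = -3267 / 31120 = -0.10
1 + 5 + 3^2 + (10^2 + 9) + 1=125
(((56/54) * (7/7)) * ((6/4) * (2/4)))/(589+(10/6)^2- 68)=7/4714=0.00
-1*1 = -1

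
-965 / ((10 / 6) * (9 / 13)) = -836.33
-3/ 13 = -0.23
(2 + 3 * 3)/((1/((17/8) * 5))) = 935/8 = 116.88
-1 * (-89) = 89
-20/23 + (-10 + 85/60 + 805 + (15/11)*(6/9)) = 2418041/3036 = 796.46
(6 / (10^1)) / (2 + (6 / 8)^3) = 192 / 775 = 0.25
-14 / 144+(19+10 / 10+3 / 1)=1649 / 72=22.90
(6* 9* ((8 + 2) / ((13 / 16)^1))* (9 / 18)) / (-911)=-4320 / 11843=-0.36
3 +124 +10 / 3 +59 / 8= 3305 / 24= 137.71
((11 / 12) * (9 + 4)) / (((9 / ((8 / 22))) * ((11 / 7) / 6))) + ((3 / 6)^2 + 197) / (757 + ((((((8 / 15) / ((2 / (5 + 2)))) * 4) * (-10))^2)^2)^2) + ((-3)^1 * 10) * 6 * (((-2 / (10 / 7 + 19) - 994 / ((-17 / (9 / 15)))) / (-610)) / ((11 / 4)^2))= 65580419028084549902057936819 / 20471837046000896392002248940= 3.20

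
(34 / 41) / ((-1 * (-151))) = 34 / 6191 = 0.01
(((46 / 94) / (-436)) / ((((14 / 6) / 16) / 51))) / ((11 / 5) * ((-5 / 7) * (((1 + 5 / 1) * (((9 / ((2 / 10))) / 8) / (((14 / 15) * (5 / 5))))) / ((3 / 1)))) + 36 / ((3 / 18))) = -87584 / 43970709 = -0.00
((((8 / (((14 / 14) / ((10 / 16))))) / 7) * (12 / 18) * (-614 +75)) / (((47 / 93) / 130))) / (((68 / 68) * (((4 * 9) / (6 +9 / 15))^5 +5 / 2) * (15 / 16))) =-91384202624 / 6268478313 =-14.58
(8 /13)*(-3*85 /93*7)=-4760 /403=-11.81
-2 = -2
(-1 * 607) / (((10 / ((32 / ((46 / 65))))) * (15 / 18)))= -378768 / 115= -3293.63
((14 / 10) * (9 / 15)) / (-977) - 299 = -299.00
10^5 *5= 500000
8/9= 0.89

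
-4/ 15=-0.27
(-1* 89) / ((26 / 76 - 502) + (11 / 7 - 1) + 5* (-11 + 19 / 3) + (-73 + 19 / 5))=355110 / 2368543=0.15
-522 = -522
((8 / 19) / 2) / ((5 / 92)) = 368 / 95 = 3.87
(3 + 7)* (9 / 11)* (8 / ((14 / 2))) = 720 / 77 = 9.35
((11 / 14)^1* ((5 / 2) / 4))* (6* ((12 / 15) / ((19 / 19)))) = 33 / 14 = 2.36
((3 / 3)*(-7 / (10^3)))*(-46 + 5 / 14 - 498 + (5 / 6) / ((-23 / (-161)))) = 5647 / 1500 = 3.76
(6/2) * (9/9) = 3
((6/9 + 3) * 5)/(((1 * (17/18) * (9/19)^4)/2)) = 28670620/37179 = 771.15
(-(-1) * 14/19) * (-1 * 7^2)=-686/19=-36.11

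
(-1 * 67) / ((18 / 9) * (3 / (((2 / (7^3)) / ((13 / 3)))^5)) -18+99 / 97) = -8422704 / 170985426503990696491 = -0.00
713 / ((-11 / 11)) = -713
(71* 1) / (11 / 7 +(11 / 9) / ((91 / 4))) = 58149 / 1331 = 43.69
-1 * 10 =-10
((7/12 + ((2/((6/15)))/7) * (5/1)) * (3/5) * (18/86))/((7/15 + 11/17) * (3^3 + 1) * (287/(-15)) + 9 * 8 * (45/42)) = -2402865/2392531696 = -0.00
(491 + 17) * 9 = 4572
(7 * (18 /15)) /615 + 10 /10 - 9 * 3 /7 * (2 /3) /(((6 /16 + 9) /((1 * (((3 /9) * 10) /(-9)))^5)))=34852133537 /34317802575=1.02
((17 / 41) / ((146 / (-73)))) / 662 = -17 / 54284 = -0.00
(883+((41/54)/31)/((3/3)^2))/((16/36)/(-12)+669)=1478183/1119844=1.32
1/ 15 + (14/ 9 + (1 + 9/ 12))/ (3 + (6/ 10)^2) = 2269/ 2160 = 1.05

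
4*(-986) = -3944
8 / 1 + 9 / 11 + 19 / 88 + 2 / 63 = 50261 / 5544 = 9.07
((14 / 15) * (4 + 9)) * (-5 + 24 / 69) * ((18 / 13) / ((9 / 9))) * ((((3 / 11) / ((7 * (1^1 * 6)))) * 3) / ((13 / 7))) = -0.82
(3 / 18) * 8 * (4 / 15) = 16 / 45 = 0.36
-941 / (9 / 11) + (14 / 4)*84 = -7705 / 9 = -856.11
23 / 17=1.35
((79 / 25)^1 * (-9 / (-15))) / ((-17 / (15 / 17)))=-711 / 7225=-0.10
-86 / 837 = -0.10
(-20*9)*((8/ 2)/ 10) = -72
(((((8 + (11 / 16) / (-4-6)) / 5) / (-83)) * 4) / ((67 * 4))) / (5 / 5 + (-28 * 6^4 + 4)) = 1269 / 161415810400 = 0.00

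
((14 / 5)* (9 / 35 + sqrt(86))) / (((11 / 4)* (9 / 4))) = 32 / 275 + 224* sqrt(86) / 495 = 4.31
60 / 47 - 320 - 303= -29221 / 47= -621.72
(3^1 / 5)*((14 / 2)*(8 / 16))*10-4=17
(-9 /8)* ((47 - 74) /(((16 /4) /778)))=94527 /16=5907.94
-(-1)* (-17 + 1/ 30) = -509/ 30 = -16.97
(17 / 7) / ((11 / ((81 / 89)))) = 1377 / 6853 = 0.20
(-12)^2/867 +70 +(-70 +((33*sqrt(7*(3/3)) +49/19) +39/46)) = 907507/252586 +33*sqrt(7) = 90.90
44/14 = 22/7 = 3.14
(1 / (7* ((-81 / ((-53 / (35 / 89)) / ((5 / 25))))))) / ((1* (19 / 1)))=4717 / 75411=0.06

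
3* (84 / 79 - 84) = -19656 / 79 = -248.81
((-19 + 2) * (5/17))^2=25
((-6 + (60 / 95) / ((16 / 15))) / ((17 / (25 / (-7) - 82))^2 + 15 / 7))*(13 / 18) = -4473172067 / 2499400752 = -1.79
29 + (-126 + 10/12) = -577/6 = -96.17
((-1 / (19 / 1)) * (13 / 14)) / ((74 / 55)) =-715 / 19684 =-0.04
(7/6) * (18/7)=3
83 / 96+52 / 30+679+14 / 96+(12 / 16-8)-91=93359 / 160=583.49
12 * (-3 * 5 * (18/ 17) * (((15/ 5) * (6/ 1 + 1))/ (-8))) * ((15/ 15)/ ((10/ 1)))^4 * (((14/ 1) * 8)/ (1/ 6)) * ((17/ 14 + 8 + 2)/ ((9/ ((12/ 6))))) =178038/ 2125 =83.78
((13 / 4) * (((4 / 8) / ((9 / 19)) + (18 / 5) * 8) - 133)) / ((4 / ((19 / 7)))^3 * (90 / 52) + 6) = -10760584393 / 370411920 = -29.05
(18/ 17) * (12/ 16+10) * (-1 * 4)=-774/ 17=-45.53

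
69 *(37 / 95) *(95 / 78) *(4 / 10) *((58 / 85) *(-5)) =-49358 / 1105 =-44.67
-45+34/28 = -613/14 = -43.79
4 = 4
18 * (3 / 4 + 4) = 171 / 2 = 85.50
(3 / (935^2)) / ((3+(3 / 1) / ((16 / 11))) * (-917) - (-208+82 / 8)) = -0.00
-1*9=-9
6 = 6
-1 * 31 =-31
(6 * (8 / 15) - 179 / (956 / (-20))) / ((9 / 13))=107887 / 10755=10.03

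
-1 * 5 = -5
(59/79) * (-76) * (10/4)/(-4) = 5605/158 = 35.47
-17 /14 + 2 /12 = -22 /21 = -1.05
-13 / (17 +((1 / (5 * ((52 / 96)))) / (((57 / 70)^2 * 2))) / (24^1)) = -549081 / 718519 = -0.76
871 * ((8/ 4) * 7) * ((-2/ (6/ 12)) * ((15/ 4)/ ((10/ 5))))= -91455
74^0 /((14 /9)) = 0.64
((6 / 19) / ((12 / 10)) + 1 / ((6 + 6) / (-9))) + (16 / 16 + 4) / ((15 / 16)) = 1105 / 228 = 4.85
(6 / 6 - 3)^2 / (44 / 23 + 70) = 46 / 827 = 0.06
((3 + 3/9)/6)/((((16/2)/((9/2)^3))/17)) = 6885/64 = 107.58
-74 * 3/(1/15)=-3330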